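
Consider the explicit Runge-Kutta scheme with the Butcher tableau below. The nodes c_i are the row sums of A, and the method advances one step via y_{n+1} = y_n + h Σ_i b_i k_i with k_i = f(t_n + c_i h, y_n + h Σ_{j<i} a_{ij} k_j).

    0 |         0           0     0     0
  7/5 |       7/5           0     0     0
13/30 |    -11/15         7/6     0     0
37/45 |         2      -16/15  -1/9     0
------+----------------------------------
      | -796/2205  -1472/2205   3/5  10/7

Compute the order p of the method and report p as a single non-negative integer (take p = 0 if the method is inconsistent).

2

b = (-796/2205, -1472/2205, 3/5, 10/7)
c = (0, 7/5, 13/30, 37/45)
Ac = (0, 0, 49/30, -2081/1350)
Σ b_i: (-796/2205)·1 + (-1472/2205)·1 + 3/5·1 + 10/7·1 = 1 ✓
b·c: (-1472/2205)·7/5 + 3/5·13/30 + 10/7·37/45 = 1/2 ✓
b·c²: (-1472/2205)·49/25 + 3/5·169/900 + 10/7·1369/2025 = -65203/283500 ≠ 1/3 ⇒ order 2.
b·Ac: 3/5·49/30 + 10/7·(-2081/1350) = -11549/9450 ≠ 1/6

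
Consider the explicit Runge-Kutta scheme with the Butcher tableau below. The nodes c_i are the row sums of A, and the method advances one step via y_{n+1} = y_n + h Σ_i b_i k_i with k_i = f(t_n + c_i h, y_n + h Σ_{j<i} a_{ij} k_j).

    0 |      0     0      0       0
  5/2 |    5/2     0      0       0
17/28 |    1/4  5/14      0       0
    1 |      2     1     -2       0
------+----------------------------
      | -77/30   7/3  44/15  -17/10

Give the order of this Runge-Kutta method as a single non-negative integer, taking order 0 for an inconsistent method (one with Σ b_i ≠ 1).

1

b = (-77/30, 7/3, 44/15, -17/10)
c = (0, 5/2, 17/28, 1)
Ac = (0, 0, 25/28, 9/7)
Σ b_i: (-77/30)·1 + 7/3·1 + 44/15·1 + (-17/10)·1 = 1 ✓
b·c: 7/3·5/2 + 44/15·17/28 + (-17/10)·1 = 207/35 ≠ 1/2 ⇒ order 1.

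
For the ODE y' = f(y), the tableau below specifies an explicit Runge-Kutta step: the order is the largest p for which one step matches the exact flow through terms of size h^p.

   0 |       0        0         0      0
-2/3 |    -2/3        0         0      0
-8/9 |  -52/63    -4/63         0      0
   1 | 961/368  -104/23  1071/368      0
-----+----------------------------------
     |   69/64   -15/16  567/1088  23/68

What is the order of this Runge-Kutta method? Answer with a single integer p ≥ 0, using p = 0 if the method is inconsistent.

b = (69/64, -15/16, 567/1088, 23/68)
c = (0, -2/3, -8/9, 1)
Ac = (0, 0, 8/189, 59/138)
Σ b_i: 69/64·1 + (-15/16)·1 + 567/1088·1 + 23/68·1 = 1 ✓
b·c: (-15/16)·(-2/3) + 567/1088·(-8/9) + 23/68·1 = 1/2 ✓
b·c²: (-15/16)·4/9 + 567/1088·64/81 + 23/68·1 = 1/3 ✓
b·Ac: 567/1088·8/189 + 23/68·59/138 = 1/6 ✓
b·c³: (-15/16)·(-8/27) + 567/1088·(-512/729) + 23/68·1 = 1/4 ✓
b·(c∘Ac): 567/1088·(-64/1701) + 23/68·59/138 = 1/8 ✓
b·Ac²: 567/1088·(-16/567) + 23/68·20/69 = 1/12 ✓
b·A²c: 23/68·17/138 = 1/24 ✓; 4 stages ⇒ order 4.

4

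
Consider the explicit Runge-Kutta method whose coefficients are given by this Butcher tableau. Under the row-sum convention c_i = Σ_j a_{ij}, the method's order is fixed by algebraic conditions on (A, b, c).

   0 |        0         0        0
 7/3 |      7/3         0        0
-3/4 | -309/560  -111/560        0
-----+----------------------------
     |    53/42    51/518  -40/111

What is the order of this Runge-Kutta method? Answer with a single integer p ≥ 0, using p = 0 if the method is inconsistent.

b = (53/42, 51/518, -40/111)
c = (0, 7/3, -3/4)
Ac = (0, 0, -37/80)
Σ b_i: 53/42·1 + 51/518·1 + (-40/111)·1 = 1 ✓
b·c: 51/518·7/3 + (-40/111)·(-3/4) = 1/2 ✓
b·c²: 51/518·49/9 + (-40/111)·9/16 = 1/3 ✓
b·Ac: (-40/111)·(-37/80) = 1/6 ✓; 3 stages ⇒ order 3.

3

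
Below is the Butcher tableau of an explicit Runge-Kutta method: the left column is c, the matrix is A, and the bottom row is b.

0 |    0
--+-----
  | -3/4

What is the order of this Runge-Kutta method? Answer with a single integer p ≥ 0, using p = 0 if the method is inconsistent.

b = (-3/4)
c = (0)
Σ b_i: (-3/4)·1 = -3/4 ≠ 1 ⇒ order 0.

0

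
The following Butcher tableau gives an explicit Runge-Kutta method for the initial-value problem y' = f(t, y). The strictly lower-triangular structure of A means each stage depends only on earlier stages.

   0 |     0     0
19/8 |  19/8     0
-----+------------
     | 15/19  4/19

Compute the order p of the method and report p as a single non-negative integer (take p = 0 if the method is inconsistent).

b = (15/19, 4/19)
c = (0, 19/8)
Σ b_i: 15/19·1 + 4/19·1 = 1 ✓
b·c: 4/19·19/8 = 1/2 ✓; 2 stages ⇒ order 2.

2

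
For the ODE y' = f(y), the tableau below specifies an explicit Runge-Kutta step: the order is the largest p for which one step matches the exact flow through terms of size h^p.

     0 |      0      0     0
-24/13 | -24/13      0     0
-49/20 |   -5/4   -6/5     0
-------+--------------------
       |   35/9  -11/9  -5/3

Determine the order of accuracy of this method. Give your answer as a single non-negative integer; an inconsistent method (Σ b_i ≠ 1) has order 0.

1

b = (35/9, -11/9, -5/3)
c = (0, -24/13, -49/20)
Ac = (0, 0, 144/65)
Σ b_i: 35/9·1 + (-11/9)·1 + (-5/3)·1 = 1 ✓
b·c: (-11/9)·(-24/13) + (-5/3)·(-49/20) = 989/156 ≠ 1/2 ⇒ order 1.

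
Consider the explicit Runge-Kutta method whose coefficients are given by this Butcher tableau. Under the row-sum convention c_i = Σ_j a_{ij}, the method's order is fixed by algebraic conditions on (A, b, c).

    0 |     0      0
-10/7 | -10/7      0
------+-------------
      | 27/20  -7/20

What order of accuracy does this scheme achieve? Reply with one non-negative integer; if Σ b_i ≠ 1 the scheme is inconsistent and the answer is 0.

b = (27/20, -7/20)
c = (0, -10/7)
Σ b_i: 27/20·1 + (-7/20)·1 = 1 ✓
b·c: (-7/20)·(-10/7) = 1/2 ✓; 2 stages ⇒ order 2.

2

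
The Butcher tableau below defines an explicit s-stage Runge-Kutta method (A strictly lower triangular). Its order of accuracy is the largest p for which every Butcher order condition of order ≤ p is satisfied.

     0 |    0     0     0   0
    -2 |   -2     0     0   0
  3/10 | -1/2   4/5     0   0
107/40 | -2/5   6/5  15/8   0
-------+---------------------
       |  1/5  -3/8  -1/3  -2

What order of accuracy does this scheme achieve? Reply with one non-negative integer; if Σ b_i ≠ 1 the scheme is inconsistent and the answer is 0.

0

b = (1/5, -3/8, -1/3, -2)
c = (0, -2, 3/10, 107/40)
Ac = (0, 0, -8/5, -147/80)
Σ b_i: 1/5·1 + (-3/8)·1 + (-1/3)·1 + (-2)·1 = -301/120 ≠ 1 ⇒ order 0.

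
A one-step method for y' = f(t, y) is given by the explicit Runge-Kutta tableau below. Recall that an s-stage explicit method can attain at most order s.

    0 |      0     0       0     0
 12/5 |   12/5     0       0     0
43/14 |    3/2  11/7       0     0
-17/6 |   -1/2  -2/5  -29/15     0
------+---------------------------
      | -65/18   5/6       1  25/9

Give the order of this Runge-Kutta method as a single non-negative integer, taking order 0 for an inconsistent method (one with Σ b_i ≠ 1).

b = (-65/18, 5/6, 1, 25/9)
c = (0, 12/5, 43/14, -17/6)
Ac = (0, 0, 132/35, -7243/1050)
Σ b_i: (-65/18)·1 + 5/6·1 + 1·1 + 25/9·1 = 1 ✓
b·c: 5/6·12/5 + 1·43/14 + 25/9·(-17/6) = -529/189 ≠ 1/2 ⇒ order 1.

1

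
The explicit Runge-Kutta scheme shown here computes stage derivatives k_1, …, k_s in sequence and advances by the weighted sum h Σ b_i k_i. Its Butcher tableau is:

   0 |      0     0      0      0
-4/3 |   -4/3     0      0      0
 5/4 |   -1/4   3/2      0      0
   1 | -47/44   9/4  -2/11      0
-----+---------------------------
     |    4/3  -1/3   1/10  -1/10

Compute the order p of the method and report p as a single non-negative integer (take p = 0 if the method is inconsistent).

1

b = (4/3, -1/3, 1/10, -1/10)
c = (0, -4/3, 5/4, 1)
Ac = (0, 0, -2, -71/22)
Σ b_i: 4/3·1 + (-1/3)·1 + 1/10·1 + (-1/10)·1 = 1 ✓
b·c: (-1/3)·(-4/3) + 1/10·5/4 + (-1/10)·1 = 169/360 ≠ 1/2 ⇒ order 1.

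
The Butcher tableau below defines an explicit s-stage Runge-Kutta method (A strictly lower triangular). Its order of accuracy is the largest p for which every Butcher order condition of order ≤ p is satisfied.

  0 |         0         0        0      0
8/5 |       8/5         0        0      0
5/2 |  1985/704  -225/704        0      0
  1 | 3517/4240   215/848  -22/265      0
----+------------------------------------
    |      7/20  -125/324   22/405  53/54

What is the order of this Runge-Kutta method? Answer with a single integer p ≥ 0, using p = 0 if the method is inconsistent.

b = (7/20, -125/324, 22/405, 53/54)
c = (0, 8/5, 5/2, 1)
Ac = (0, 0, -45/88, 21/106)
Σ b_i: 7/20·1 + (-125/324)·1 + 22/405·1 + 53/54·1 = 1 ✓
b·c: (-125/324)·8/5 + 22/405·5/2 + 53/54·1 = 1/2 ✓
b·c²: (-125/324)·64/25 + 22/405·25/4 + 53/54·1 = 1/3 ✓
b·Ac: 22/405·(-45/88) + 53/54·21/106 = 1/6 ✓
b·c³: (-125/324)·512/125 + 22/405·125/8 + 53/54·1 = 1/4 ✓
b·(c∘Ac): 22/405·(-225/176) + 53/54·21/106 = 1/8 ✓
b·Ac²: 22/405·(-9/11) + 53/54·69/530 = 1/12 ✓
b·A²c: 53/54·9/212 = 1/24 ✓; 4 stages ⇒ order 4.

4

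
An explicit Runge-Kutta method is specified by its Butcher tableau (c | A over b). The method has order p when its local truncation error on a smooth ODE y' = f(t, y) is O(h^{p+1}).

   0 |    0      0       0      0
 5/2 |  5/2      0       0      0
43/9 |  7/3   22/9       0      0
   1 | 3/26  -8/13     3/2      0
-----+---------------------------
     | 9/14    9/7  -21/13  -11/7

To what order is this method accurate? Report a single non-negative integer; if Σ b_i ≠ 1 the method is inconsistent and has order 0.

0

b = (9/14, 9/7, -21/13, -11/7)
c = (0, 5/2, 43/9, 1)
Ac = (0, 0, 55/9, 439/78)
Σ b_i: 9/14·1 + 9/7·1 + (-21/13)·1 + (-11/7)·1 = -229/182 ≠ 1 ⇒ order 0.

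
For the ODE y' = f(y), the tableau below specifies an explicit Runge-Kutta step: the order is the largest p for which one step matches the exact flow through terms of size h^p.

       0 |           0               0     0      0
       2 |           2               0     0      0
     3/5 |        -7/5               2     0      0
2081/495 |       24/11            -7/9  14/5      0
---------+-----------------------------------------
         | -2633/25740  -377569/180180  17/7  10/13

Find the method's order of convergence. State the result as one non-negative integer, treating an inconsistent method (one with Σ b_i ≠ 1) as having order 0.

b = (-2633/25740, -377569/180180, 17/7, 10/13)
c = (0, 2, 3/5, 2081/495)
Ac = (0, 0, 4, 28/225)
Σ b_i: (-2633/25740)·1 + (-377569/180180)·1 + 17/7·1 + 10/13·1 = 1 ✓
b·c: (-377569/180180)·2 + 17/7·3/5 + 10/13·2081/495 = 1/2 ✓
b·c²: (-377569/180180)·4 + 17/7·9/25 + 10/13·4330561/245025 = 19390972/3185325 ≠ 1/3 ⇒ order 2.
b·Ac: 17/7·4 + 10/13·28/225 = 40172/4095 ≠ 1/6

2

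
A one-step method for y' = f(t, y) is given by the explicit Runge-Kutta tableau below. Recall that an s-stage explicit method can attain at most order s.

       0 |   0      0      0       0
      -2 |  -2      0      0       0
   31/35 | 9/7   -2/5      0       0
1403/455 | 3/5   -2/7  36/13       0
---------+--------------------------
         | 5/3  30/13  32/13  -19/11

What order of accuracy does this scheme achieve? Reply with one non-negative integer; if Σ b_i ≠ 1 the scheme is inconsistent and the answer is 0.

0

b = (5/3, 30/13, 32/13, -19/11)
c = (0, -2, 31/35, 1403/455)
Ac = (0, 0, 4/5, 1376/455)
Σ b_i: 5/3·1 + 30/13·1 + 32/13·1 + (-19/11)·1 = 2020/429 ≠ 1 ⇒ order 0.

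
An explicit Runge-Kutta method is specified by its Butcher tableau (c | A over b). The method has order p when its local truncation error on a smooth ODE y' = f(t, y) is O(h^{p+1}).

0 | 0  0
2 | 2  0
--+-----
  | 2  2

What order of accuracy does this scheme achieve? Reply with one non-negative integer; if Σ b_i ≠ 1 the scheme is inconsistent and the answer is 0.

b = (2, 2)
c = (0, 2)
Σ b_i: 2·1 + 2·1 = 4 ≠ 1 ⇒ order 0.

0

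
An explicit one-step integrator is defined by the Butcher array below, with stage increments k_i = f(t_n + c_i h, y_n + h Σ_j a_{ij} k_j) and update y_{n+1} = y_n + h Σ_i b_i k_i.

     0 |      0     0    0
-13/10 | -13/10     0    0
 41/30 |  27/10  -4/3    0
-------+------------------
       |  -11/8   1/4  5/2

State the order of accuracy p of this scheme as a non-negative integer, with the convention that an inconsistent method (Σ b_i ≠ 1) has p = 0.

b = (-11/8, 1/4, 5/2)
c = (0, -13/10, 41/30)
Ac = (0, 0, 26/15)
Σ b_i: (-11/8)·1 + 1/4·1 + 5/2·1 = 11/8 ≠ 1 ⇒ order 0.

0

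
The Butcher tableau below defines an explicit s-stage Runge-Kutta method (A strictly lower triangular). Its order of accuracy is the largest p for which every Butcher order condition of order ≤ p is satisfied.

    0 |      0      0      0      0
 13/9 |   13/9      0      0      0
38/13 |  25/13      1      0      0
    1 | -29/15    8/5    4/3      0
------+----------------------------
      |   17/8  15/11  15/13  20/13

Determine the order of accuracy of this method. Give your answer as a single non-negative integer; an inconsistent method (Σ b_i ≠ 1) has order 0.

b = (17/8, 15/11, 15/13, 20/13)
c = (0, 13/9, 38/13, 1)
Ac = (0, 0, 13/9, 3632/585)
Σ b_i: 17/8·1 + 15/11·1 + 15/13·1 + 20/13·1 = 7071/1144 ≠ 1 ⇒ order 0.

0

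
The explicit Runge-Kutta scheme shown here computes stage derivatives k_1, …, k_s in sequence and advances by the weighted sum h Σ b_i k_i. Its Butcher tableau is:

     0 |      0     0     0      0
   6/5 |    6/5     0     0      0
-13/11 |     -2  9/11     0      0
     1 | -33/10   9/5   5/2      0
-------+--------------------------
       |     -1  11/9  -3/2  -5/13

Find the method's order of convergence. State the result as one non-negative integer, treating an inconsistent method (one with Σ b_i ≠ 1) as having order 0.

0

b = (-1, 11/9, -3/2, -5/13)
c = (0, 6/5, -13/11, 1)
Ac = (0, 0, 54/55, -437/550)
Σ b_i: (-1)·1 + 11/9·1 + (-3/2)·1 + (-5/13)·1 = -389/234 ≠ 1 ⇒ order 0.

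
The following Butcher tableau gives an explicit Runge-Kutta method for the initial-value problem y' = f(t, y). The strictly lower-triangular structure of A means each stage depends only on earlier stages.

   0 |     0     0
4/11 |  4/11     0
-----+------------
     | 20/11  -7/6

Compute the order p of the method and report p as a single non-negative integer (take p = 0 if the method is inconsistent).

b = (20/11, -7/6)
c = (0, 4/11)
Σ b_i: 20/11·1 + (-7/6)·1 = 43/66 ≠ 1 ⇒ order 0.

0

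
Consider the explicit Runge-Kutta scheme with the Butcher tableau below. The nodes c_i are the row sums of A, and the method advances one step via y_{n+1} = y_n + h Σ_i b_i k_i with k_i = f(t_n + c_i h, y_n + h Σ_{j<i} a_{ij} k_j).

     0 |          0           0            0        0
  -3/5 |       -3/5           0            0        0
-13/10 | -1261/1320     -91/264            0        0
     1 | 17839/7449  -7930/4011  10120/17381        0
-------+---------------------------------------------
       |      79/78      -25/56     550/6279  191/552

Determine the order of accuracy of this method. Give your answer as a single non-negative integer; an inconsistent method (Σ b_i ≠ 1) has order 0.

b = (79/78, -25/56, 550/6279, 191/552)
c = (0, -3/5, -13/10, 1)
Ac = (0, 0, 91/440, 82/191)
Σ b_i: 79/78·1 + (-25/56)·1 + 550/6279·1 + 191/552·1 = 1 ✓
b·c: (-25/56)·(-3/5) + 550/6279·(-13/10) + 191/552·1 = 1/2 ✓
b·c²: (-25/56)·9/25 + 550/6279·169/100 + 191/552·1 = 1/3 ✓
b·Ac: 550/6279·91/440 + 191/552·82/191 = 1/6 ✓
b·c³: (-25/56)·(-27/125) + 550/6279·(-2197/1000) + 191/552·1 = 1/4 ✓
b·(c∘Ac): 550/6279·(-1183/4400) + 191/552·82/191 = 1/8 ✓
b·Ac²: 550/6279·(-273/2200) + 191/552·52/191 = 1/12 ✓
b·A²c: 191/552·23/191 = 1/24 ✓; 4 stages ⇒ order 4.

4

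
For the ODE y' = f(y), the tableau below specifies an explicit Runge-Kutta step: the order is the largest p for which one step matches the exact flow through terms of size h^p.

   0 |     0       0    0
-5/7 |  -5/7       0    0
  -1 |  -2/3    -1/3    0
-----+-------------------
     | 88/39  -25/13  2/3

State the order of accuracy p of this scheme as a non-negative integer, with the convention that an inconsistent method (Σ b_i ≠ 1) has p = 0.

b = (88/39, -25/13, 2/3)
c = (0, -5/7, -1)
Ac = (0, 0, 5/21)
Σ b_i: 88/39·1 + (-25/13)·1 + 2/3·1 = 1 ✓
b·c: (-25/13)·(-5/7) + 2/3·(-1) = 193/273 ≠ 1/2 ⇒ order 1.

1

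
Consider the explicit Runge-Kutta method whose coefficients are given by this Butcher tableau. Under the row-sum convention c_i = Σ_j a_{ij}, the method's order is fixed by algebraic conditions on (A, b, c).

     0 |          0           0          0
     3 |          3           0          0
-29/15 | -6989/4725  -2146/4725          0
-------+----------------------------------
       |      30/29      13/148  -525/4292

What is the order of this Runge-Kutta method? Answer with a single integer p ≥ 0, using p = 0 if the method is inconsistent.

3

b = (30/29, 13/148, -525/4292)
c = (0, 3, -29/15)
Ac = (0, 0, -2146/1575)
Σ b_i: 30/29·1 + 13/148·1 + (-525/4292)·1 = 1 ✓
b·c: 13/148·3 + (-525/4292)·(-29/15) = 1/2 ✓
b·c²: 13/148·9 + (-525/4292)·841/225 = 1/3 ✓
b·Ac: (-525/4292)·(-2146/1575) = 1/6 ✓; 3 stages ⇒ order 3.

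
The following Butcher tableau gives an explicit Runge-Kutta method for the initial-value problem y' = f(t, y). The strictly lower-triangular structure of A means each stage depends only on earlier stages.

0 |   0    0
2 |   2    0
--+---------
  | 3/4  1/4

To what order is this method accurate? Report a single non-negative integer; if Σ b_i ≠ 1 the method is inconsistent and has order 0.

2

b = (3/4, 1/4)
c = (0, 2)
Σ b_i: 3/4·1 + 1/4·1 = 1 ✓
b·c: 1/4·2 = 1/2 ✓; 2 stages ⇒ order 2.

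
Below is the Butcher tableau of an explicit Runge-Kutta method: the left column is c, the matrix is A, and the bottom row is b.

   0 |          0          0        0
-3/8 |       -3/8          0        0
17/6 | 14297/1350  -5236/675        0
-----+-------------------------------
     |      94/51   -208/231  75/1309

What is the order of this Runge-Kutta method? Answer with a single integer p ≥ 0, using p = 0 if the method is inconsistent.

3

b = (94/51, -208/231, 75/1309)
c = (0, -3/8, 17/6)
Ac = (0, 0, 1309/450)
Σ b_i: 94/51·1 + (-208/231)·1 + 75/1309·1 = 1 ✓
b·c: (-208/231)·(-3/8) + 75/1309·17/6 = 1/2 ✓
b·c²: (-208/231)·9/64 + 75/1309·289/36 = 1/3 ✓
b·Ac: 75/1309·1309/450 = 1/6 ✓; 3 stages ⇒ order 3.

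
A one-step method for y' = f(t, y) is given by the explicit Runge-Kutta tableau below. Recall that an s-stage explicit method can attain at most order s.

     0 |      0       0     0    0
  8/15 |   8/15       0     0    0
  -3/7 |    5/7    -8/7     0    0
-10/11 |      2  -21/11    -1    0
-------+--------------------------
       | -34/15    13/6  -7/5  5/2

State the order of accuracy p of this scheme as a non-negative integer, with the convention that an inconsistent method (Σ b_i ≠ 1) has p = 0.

b = (-34/15, 13/6, -7/5, 5/2)
c = (0, 8/15, -3/7, -10/11)
Ac = (0, 0, -64/105, -227/385)
Σ b_i: (-34/15)·1 + 13/6·1 + (-7/5)·1 + 5/2·1 = 1 ✓
b·c: 13/6·8/15 + (-7/5)·(-3/7) + 5/2·(-10/11) = -256/495 ≠ 1/2 ⇒ order 1.

1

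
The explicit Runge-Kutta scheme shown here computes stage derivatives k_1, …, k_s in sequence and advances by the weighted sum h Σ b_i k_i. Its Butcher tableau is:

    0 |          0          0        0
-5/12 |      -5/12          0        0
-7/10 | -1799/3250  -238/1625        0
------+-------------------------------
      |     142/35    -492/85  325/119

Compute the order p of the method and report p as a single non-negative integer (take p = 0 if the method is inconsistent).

3

b = (142/35, -492/85, 325/119)
c = (0, -5/12, -7/10)
Ac = (0, 0, 119/1950)
Σ b_i: 142/35·1 + (-492/85)·1 + 325/119·1 = 1 ✓
b·c: (-492/85)·(-5/12) + 325/119·(-7/10) = 1/2 ✓
b·c²: (-492/85)·25/144 + 325/119·49/100 = 1/3 ✓
b·Ac: 325/119·119/1950 = 1/6 ✓; 3 stages ⇒ order 3.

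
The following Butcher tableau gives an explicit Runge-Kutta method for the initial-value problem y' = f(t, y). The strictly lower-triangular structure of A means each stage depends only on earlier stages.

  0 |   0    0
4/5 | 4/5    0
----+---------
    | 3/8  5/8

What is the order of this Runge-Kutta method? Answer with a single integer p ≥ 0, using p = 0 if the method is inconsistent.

2

b = (3/8, 5/8)
c = (0, 4/5)
Σ b_i: 3/8·1 + 5/8·1 = 1 ✓
b·c: 5/8·4/5 = 1/2 ✓; 2 stages ⇒ order 2.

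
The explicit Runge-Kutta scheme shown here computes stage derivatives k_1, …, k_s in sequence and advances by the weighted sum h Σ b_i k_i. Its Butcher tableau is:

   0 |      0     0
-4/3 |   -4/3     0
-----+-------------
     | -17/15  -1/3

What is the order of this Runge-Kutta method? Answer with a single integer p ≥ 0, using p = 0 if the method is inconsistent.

b = (-17/15, -1/3)
c = (0, -4/3)
Σ b_i: (-17/15)·1 + (-1/3)·1 = -22/15 ≠ 1 ⇒ order 0.

0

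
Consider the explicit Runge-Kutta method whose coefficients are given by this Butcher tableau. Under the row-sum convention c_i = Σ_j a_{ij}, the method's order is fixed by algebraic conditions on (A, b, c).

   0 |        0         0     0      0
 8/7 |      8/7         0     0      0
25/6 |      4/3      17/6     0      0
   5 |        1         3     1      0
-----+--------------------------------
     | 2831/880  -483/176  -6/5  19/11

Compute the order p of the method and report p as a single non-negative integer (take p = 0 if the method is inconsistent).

2

b = (2831/880, -483/176, -6/5, 19/11)
c = (0, 8/7, 25/6, 5)
Ac = (0, 0, 68/21, 319/42)
Σ b_i: 2831/880·1 + (-483/176)·1 + (-6/5)·1 + 19/11·1 = 1 ✓
b·c: (-483/176)·8/7 + (-6/5)·25/6 + 19/11·5 = 1/2 ✓
b·c²: (-483/176)·64/49 + (-6/5)·625/36 + 19/11·25 = 8669/462 ≠ 1/3 ⇒ order 2.
b·Ac: (-6/5)·68/21 + 19/11·319/42 = 277/30 ≠ 1/6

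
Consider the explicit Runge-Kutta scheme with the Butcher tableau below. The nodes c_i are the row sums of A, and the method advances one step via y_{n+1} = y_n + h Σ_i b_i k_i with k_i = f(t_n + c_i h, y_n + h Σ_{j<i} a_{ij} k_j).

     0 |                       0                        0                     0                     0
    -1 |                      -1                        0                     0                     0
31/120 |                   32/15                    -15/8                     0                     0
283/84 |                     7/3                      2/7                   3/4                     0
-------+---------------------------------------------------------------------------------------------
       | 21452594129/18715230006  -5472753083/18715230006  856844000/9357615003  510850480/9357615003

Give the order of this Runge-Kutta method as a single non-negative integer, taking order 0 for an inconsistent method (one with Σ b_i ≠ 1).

3

b = (21452594129/18715230006, -5472753083/18715230006, 856844000/9357615003, 510850480/9357615003)
c = (0, -1, 31/120, 283/84)
Ac = (0, 0, 15/8, -103/1120)
Σ b_i: 21452594129/18715230006·1 + (-5472753083/18715230006)·1 + 856844000/9357615003·1 + 510850480/9357615003·1 = 1 ✓
b·c: (-5472753083/18715230006)·(-1) + 856844000/9357615003·31/120 + 510850480/9357615003·283/84 = 1/2 ✓
b·c²: (-5472753083/18715230006)·1 + 856844000/9357615003·961/14400 + 510850480/9357615003·80089/7056 = 1/3 ✓
b·Ac: 856844000/9357615003·15/8 + 510850480/9357615003·(-103/1120) = 1/6 ✓
b·c³: (-5472753083/18715230006)·(-1) + 856844000/9357615003·29791/1728000 + 510850480/9357615003·22665187/592704 = 3209217317803/1347496560432 ≠ 1/4 ⇒ order 3.
b·(c∘Ac): 856844000/9357615003·31/64 + 510850480/9357615003·(-29149/94080) = 6162142969/224582760072 ≠ 1/8
b·Ac²: 856844000/9357615003·(-15/8) + 510850480/9357615003·45127/134400 = -344413461409/2245827600720 ≠ 1/12
b·A²c: 510850480/9357615003·45/32 = 478922325/6238410002 ≠ 1/24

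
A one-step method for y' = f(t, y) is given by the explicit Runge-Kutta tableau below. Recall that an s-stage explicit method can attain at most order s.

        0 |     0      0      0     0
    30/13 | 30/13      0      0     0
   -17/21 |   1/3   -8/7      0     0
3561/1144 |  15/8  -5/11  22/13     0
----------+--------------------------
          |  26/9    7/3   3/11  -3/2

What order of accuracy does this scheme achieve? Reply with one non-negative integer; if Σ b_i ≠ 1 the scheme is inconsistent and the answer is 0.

0

b = (26/9, 7/3, 3/11, -3/2)
c = (0, 30/13, -17/21, 3561/1144)
Ac = (0, 0, -240/91, -7264/3003)
Σ b_i: 26/9·1 + 7/3·1 + 3/11·1 + (-3/2)·1 = 791/198 ≠ 1 ⇒ order 0.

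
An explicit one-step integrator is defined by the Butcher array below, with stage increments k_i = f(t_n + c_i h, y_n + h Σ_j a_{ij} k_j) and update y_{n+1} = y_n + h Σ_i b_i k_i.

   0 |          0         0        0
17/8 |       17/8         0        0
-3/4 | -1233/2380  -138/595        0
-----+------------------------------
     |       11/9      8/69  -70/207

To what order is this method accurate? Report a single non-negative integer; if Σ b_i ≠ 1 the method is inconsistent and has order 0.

3

b = (11/9, 8/69, -70/207)
c = (0, 17/8, -3/4)
Ac = (0, 0, -69/140)
Σ b_i: 11/9·1 + 8/69·1 + (-70/207)·1 = 1 ✓
b·c: 8/69·17/8 + (-70/207)·(-3/4) = 1/2 ✓
b·c²: 8/69·289/64 + (-70/207)·9/16 = 1/3 ✓
b·Ac: (-70/207)·(-69/140) = 1/6 ✓; 3 stages ⇒ order 3.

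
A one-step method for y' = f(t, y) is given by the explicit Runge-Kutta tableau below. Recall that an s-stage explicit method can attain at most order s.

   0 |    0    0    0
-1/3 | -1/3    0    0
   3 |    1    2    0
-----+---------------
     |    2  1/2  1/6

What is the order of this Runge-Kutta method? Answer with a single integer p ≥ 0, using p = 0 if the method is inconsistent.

b = (2, 1/2, 1/6)
c = (0, -1/3, 3)
Ac = (0, 0, -2/3)
Σ b_i: 2·1 + 1/2·1 + 1/6·1 = 8/3 ≠ 1 ⇒ order 0.

0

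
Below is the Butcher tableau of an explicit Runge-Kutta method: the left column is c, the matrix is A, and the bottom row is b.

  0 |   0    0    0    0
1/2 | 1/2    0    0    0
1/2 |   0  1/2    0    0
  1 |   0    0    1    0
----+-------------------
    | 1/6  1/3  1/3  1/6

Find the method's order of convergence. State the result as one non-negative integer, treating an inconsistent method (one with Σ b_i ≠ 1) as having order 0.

4

b = (1/6, 1/3, 1/3, 1/6)
c = (0, 1/2, 1/2, 1)
Ac = (0, 0, 1/4, 1/2)
Σ b_i: 1/6·1 + 1/3·1 + 1/3·1 + 1/6·1 = 1 ✓
b·c: 1/3·1/2 + 1/3·1/2 + 1/6·1 = 1/2 ✓
b·c²: 1/3·1/4 + 1/3·1/4 + 1/6·1 = 1/3 ✓
b·Ac: 1/3·1/4 + 1/6·1/2 = 1/6 ✓
b·c³: 1/3·1/8 + 1/3·1/8 + 1/6·1 = 1/4 ✓
b·(c∘Ac): 1/3·1/8 + 1/6·1/2 = 1/8 ✓
b·Ac²: 1/3·1/8 + 1/6·1/4 = 1/12 ✓
b·A²c: 1/6·1/4 = 1/24 ✓; 4 stages ⇒ order 4.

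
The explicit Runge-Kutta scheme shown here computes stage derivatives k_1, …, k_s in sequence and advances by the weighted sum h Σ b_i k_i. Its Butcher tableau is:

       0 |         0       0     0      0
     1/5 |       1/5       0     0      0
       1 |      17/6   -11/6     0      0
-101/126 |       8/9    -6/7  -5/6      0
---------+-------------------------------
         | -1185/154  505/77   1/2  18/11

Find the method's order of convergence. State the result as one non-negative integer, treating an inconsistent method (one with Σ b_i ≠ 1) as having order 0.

b = (-1185/154, 505/77, 1/2, 18/11)
c = (0, 1/5, 1, -101/126)
Ac = (0, 0, -11/30, -211/210)
Σ b_i: (-1185/154)·1 + 505/77·1 + 1/2·1 + 18/11·1 = 1 ✓
b·c: 505/77·1/5 + 1/2·1 + 18/11·(-101/126) = 1/2 ✓
b·c²: 505/77·1/25 + 1/2·1 + 18/11·10201/15876 = 43993/24255 ≠ 1/3 ⇒ order 2.
b·Ac: 1/2·(-11/30) + 18/11·(-211/210) = -8443/4620 ≠ 1/6

2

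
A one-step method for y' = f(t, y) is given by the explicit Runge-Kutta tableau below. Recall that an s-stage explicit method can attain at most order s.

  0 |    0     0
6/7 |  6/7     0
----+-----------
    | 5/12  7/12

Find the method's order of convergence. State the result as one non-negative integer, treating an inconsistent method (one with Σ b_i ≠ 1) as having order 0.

b = (5/12, 7/12)
c = (0, 6/7)
Σ b_i: 5/12·1 + 7/12·1 = 1 ✓
b·c: 7/12·6/7 = 1/2 ✓; 2 stages ⇒ order 2.

2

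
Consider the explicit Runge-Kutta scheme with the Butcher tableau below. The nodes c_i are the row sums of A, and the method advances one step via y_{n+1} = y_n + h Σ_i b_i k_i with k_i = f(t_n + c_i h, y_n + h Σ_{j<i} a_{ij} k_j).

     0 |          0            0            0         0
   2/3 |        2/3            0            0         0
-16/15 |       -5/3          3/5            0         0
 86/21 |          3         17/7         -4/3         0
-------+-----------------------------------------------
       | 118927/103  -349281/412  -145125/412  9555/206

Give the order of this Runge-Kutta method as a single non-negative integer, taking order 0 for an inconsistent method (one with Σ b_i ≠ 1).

b = (118927/103, -349281/412, -145125/412, 9555/206)
c = (0, 2/3, -16/15, 86/21)
Ac = (0, 0, 2/5, 958/315)
Σ b_i: 118927/103·1 + (-349281/412)·1 + (-145125/412)·1 + 9555/206·1 = 1 ✓
b·c: (-349281/412)·2/3 + (-145125/412)·(-16/15) + 9555/206·86/21 = 1/2 ✓
b·c²: (-349281/412)·4/9 + (-145125/412)·256/225 + 9555/206·7396/441 = 1/3 ✓
b·Ac: (-145125/412)·2/5 + 9555/206·958/315 = 1/6 ✓
b·c³: (-349281/412)·8/27 + (-145125/412)·(-4096/3375) + 9555/206·636056/9261 = 21815858/6489 ≠ 1/4 ⇒ order 3.
b·(c∘Ac): (-145125/412)·(-32/75) + 9555/206·82388/6615 = 674842/927 ≠ 1/8
b·Ac²: (-145125/412)·4/15 + 9555/206·(-2068/4725) = -529469/4635 ≠ 1/12
b·A²c: 9555/206·(-8/15) = -2548/103 ≠ 1/24

3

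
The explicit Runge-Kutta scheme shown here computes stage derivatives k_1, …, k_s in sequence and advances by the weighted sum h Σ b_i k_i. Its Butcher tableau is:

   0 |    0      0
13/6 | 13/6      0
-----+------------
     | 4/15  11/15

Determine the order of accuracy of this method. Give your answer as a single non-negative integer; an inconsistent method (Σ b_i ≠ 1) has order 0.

b = (4/15, 11/15)
c = (0, 13/6)
Σ b_i: 4/15·1 + 11/15·1 = 1 ✓
b·c: 11/15·13/6 = 143/90 ≠ 1/2 ⇒ order 1.

1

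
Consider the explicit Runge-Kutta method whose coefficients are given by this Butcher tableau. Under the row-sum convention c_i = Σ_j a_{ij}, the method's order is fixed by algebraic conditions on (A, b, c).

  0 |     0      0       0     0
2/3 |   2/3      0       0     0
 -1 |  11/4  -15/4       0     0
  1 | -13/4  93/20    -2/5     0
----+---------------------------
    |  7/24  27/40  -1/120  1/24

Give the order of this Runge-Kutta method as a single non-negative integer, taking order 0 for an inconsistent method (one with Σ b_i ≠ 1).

b = (7/24, 27/40, -1/120, 1/24)
c = (0, 2/3, -1, 1)
Ac = (0, 0, -5/2, 7/2)
Σ b_i: 7/24·1 + 27/40·1 + (-1/120)·1 + 1/24·1 = 1 ✓
b·c: 27/40·2/3 + (-1/120)·(-1) + 1/24·1 = 1/2 ✓
b·c²: 27/40·4/9 + (-1/120)·1 + 1/24·1 = 1/3 ✓
b·Ac: (-1/120)·(-5/2) + 1/24·7/2 = 1/6 ✓
b·c³: 27/40·8/27 + (-1/120)·(-1) + 1/24·1 = 1/4 ✓
b·(c∘Ac): (-1/120)·5/2 + 1/24·7/2 = 1/8 ✓
b·Ac²: (-1/120)·(-5/3) + 1/24·5/3 = 1/12 ✓
b·A²c: 1/24·1 = 1/24 ✓; 4 stages ⇒ order 4.

4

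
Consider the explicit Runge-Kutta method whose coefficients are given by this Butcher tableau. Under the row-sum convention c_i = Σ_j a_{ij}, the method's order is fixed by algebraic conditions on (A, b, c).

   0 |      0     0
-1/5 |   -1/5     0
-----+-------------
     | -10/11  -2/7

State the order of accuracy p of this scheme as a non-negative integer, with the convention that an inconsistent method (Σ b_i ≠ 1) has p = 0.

b = (-10/11, -2/7)
c = (0, -1/5)
Σ b_i: (-10/11)·1 + (-2/7)·1 = -92/77 ≠ 1 ⇒ order 0.

0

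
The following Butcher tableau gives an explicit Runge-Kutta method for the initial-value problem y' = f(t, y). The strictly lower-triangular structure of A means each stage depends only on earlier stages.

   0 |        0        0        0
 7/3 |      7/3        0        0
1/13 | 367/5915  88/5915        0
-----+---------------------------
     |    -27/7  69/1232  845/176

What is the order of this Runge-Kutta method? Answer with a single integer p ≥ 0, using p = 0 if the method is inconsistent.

3

b = (-27/7, 69/1232, 845/176)
c = (0, 7/3, 1/13)
Ac = (0, 0, 88/2535)
Σ b_i: (-27/7)·1 + 69/1232·1 + 845/176·1 = 1 ✓
b·c: 69/1232·7/3 + 845/176·1/13 = 1/2 ✓
b·c²: 69/1232·49/9 + 845/176·1/169 = 1/3 ✓
b·Ac: 845/176·88/2535 = 1/6 ✓; 3 stages ⇒ order 3.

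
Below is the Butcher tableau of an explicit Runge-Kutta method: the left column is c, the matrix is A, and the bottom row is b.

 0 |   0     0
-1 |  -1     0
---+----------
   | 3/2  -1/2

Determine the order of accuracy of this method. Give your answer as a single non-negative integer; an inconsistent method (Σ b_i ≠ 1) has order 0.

b = (3/2, -1/2)
c = (0, -1)
Σ b_i: 3/2·1 + (-1/2)·1 = 1 ✓
b·c: (-1/2)·(-1) = 1/2 ✓; 2 stages ⇒ order 2.

2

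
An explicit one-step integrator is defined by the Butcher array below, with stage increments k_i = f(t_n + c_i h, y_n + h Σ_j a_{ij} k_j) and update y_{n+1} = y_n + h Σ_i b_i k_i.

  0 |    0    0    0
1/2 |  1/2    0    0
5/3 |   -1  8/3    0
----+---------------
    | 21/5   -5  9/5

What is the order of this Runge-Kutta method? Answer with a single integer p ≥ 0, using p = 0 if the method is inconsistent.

2

b = (21/5, -5, 9/5)
c = (0, 1/2, 5/3)
Ac = (0, 0, 4/3)
Σ b_i: 21/5·1 + (-5)·1 + 9/5·1 = 1 ✓
b·c: (-5)·1/2 + 9/5·5/3 = 1/2 ✓
b·c²: (-5)·1/4 + 9/5·25/9 = 15/4 ≠ 1/3 ⇒ order 2.
b·Ac: 9/5·4/3 = 12/5 ≠ 1/6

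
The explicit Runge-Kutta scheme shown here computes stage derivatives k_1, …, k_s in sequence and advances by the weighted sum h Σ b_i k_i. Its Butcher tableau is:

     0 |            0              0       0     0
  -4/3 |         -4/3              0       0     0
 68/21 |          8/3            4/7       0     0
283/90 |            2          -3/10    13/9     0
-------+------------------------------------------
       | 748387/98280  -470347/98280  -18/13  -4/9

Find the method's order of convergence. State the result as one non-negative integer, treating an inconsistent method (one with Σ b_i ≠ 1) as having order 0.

b = (748387/98280, -470347/98280, -18/13, -4/9)
c = (0, -4/3, 68/21, 283/90)
Ac = (0, 0, -16/21, 4798/945)
Σ b_i: 748387/98280·1 + (-470347/98280)·1 + (-18/13)·1 + (-4/9)·1 = 1 ✓
b·c: (-470347/98280)·(-4/3) + (-18/13)·68/21 + (-4/9)·283/90 = 1/2 ✓
b·c²: (-470347/98280)·16/9 + (-18/13)·4624/441 + (-4/9)·80089/8100 = -318334363/11609325 ≠ 1/3 ⇒ order 2.
b·Ac: (-18/13)·(-16/21) + (-4/9)·4798/945 = -132856/110565 ≠ 1/6

2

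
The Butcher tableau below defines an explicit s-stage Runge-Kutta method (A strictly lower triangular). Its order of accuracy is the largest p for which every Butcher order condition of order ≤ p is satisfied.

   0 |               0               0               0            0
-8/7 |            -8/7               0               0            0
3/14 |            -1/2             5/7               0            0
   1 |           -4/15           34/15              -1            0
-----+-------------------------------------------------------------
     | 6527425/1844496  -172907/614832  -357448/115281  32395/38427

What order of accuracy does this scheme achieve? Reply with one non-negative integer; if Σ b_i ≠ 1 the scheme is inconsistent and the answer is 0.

b = (6527425/1844496, -172907/614832, -357448/115281, 32395/38427)
c = (0, -8/7, 3/14, 1)
Ac = (0, 0, -40/49, -589/210)
Σ b_i: 6527425/1844496·1 + (-172907/614832)·1 + (-357448/115281)·1 + 32395/38427·1 = 1 ✓
b·c: (-172907/614832)·(-8/7) + (-357448/115281)·3/14 + 32395/38427·1 = 1/2 ✓
b·c²: (-172907/614832)·64/49 + (-357448/115281)·9/196 + 32395/38427·1 = 1/3 ✓
b·Ac: (-357448/115281)·(-40/49) + 32395/38427·(-589/210) = 1/6 ✓
b·c³: (-172907/614832)·(-512/343) + (-357448/115281)·27/2744 + 32395/38427·1 = 2320340/1882923 ≠ 1/4 ⇒ order 3.
b·(c∘Ac): (-357448/115281)·(-60/343) + 32395/38427·(-589/210) = -20585237/11297538 ≠ 1/8
b·Ac²: (-357448/115281)·320/343 + 32395/38427·8569/2940 = -3281123/7531692 ≠ 1/12
b·A²c: 32395/38427·40/49 = 1295800/1882923 ≠ 1/24

3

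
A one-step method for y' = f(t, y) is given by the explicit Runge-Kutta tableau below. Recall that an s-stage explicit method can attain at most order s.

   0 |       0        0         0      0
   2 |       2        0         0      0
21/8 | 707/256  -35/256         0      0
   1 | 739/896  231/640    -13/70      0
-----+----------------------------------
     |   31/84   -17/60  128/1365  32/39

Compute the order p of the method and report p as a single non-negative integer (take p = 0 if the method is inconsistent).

4

b = (31/84, -17/60, 128/1365, 32/39)
c = (0, 2, 21/8, 1)
Ac = (0, 0, -35/128, 15/64)
Σ b_i: 31/84·1 + (-17/60)·1 + 128/1365·1 + 32/39·1 = 1 ✓
b·c: (-17/60)·2 + 128/1365·21/8 + 32/39·1 = 1/2 ✓
b·c²: (-17/60)·4 + 128/1365·441/64 + 32/39·1 = 1/3 ✓
b·Ac: 128/1365·(-35/128) + 32/39·15/64 = 1/6 ✓
b·c³: (-17/60)·8 + 128/1365·9261/512 + 32/39·1 = 1/4 ✓
b·(c∘Ac): 128/1365·(-735/1024) + 32/39·15/64 = 1/8 ✓
b·Ac²: 128/1365·(-35/64) + 32/39·21/128 = 1/12 ✓
b·A²c: 32/39·13/256 = 1/24 ✓; 4 stages ⇒ order 4.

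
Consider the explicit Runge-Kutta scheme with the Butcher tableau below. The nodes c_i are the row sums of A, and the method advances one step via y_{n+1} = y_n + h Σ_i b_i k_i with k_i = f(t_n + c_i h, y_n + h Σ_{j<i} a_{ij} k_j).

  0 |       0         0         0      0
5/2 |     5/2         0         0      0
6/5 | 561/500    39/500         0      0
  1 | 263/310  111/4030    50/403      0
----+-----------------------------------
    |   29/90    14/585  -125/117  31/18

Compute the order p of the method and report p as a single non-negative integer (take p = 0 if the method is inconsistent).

b = (29/90, 14/585, -125/117, 31/18)
c = (0, 5/2, 6/5, 1)
Ac = (0, 0, 39/200, 27/124)
Σ b_i: 29/90·1 + 14/585·1 + (-125/117)·1 + 31/18·1 = 1 ✓
b·c: 14/585·5/2 + (-125/117)·6/5 + 31/18·1 = 1/2 ✓
b·c²: 14/585·25/4 + (-125/117)·36/25 + 31/18·1 = 1/3 ✓
b·Ac: (-125/117)·39/200 + 31/18·27/124 = 1/6 ✓
b·c³: 14/585·125/8 + (-125/117)·216/125 + 31/18·1 = 1/4 ✓
b·(c∘Ac): (-125/117)·117/500 + 31/18·27/124 = 1/8 ✓
b·Ac²: (-125/117)·39/80 + 31/18·87/248 = 1/12 ✓
b·A²c: 31/18·3/124 = 1/24 ✓; 4 stages ⇒ order 4.

4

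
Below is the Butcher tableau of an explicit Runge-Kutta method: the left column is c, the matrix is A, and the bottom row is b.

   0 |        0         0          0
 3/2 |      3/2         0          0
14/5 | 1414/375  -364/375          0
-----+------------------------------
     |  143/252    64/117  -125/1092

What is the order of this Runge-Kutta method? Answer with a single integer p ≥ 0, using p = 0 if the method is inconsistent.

3

b = (143/252, 64/117, -125/1092)
c = (0, 3/2, 14/5)
Ac = (0, 0, -182/125)
Σ b_i: 143/252·1 + 64/117·1 + (-125/1092)·1 = 1 ✓
b·c: 64/117·3/2 + (-125/1092)·14/5 = 1/2 ✓
b·c²: 64/117·9/4 + (-125/1092)·196/25 = 1/3 ✓
b·Ac: (-125/1092)·(-182/125) = 1/6 ✓; 3 stages ⇒ order 3.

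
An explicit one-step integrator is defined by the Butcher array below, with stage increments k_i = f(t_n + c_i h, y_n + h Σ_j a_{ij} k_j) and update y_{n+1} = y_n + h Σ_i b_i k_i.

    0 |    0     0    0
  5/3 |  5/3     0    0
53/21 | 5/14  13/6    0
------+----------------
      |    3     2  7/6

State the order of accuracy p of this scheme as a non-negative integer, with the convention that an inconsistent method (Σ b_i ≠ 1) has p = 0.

b = (3, 2, 7/6)
c = (0, 5/3, 53/21)
Ac = (0, 0, 65/18)
Σ b_i: 3·1 + 2·1 + 7/6·1 = 37/6 ≠ 1 ⇒ order 0.

0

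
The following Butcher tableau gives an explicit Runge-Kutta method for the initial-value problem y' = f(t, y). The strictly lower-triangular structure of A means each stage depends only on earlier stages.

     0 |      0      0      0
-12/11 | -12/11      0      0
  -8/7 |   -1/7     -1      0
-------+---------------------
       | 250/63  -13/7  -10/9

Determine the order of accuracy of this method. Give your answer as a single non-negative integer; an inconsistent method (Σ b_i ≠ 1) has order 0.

b = (250/63, -13/7, -10/9)
c = (0, -12/11, -8/7)
Ac = (0, 0, 12/11)
Σ b_i: 250/63·1 + (-13/7)·1 + (-10/9)·1 = 1 ✓
b·c: (-13/7)·(-12/11) + (-10/9)·(-8/7) = 2284/693 ≠ 1/2 ⇒ order 1.

1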